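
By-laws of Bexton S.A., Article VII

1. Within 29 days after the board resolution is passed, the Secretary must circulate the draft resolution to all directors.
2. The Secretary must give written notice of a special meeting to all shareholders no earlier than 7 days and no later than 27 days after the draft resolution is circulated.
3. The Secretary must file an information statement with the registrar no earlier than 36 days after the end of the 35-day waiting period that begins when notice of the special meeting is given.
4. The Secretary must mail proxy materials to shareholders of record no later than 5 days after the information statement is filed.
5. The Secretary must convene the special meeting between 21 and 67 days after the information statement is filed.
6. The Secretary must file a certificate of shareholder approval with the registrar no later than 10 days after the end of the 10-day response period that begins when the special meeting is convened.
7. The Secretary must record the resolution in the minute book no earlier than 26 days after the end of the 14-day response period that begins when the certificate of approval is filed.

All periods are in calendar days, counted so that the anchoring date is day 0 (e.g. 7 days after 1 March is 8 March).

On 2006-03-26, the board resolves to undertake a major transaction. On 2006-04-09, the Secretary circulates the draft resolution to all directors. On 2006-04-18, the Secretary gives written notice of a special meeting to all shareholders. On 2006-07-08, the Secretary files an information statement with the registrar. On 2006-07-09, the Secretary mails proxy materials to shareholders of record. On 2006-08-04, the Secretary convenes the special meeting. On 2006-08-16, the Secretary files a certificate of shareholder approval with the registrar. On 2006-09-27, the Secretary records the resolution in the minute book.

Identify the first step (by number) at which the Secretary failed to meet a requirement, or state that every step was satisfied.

Step 1 — counting 29 days from 2006-03-26 (when the board resolution is passed) gives a deadline of 2006-04-24; 2006-04-09 is within that limit.
Step 2 — 7 and 27 days from 2006-04-09 (when the draft resolution is circulated) are 2006-04-16 and 2006-05-06 respectively; done 2006-04-18, which is between those dates.
Step 3 — must wait 36 days from 2006-05-23 (end of the 35-day waiting period, which began when notice of the special meeting is given on 2006-04-18), so not before 2006-06-28; 2006-07-08 is on or after that date.
Step 4 — counting 5 days from 2006-07-08 (when the information statement is filed) gives a deadline of 2006-07-13; completed 2006-07-09, before the deadline.
Step 5 — 21 and 67 days from 2006-07-08 (when the information statement is filed) are 2006-07-29 and 2006-09-13 respectively; done 2006-08-04 — within the window.
Step 6 — counting 10 days from 2006-08-14 (end of the 10-day response period, which began when the special meeting is convened on 2006-08-04) gives a deadline of 2006-08-24; completed 2006-08-16, before the deadline.
Step 7 — must wait 26 days from 2006-08-30 (end of the 14-day response period, which began when the certificate of approval is filed on 2006-08-16), so not before 2006-09-25; done 2006-09-27 — permitted.

None — every step was satisfied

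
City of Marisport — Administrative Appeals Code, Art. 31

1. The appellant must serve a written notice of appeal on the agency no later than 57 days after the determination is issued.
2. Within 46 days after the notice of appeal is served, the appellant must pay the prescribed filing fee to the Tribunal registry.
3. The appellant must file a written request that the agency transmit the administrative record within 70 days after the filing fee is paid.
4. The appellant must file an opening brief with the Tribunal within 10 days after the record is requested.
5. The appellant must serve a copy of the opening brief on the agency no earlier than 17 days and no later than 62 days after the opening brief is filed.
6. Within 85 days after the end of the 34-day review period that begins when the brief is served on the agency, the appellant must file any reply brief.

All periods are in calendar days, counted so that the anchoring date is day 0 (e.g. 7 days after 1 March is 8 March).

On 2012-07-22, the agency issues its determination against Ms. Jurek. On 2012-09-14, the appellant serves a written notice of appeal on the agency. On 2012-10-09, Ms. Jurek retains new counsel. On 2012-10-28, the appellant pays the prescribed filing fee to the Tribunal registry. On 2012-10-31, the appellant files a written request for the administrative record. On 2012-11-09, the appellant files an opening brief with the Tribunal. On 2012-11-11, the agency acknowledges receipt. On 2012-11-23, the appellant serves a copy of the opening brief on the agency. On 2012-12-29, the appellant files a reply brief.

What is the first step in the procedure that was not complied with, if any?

Step 5

(1) due by 2012-07-22 + 57 days = 2012-09-17; completed 2012-09-14, before the deadline.
(2) due by 2012-09-14 + 46 days = 2012-10-30; completed 2012-10-28, before the deadline.
(3) due by 2012-10-28 + 70 days = 2013-01-06; 2012-10-31 is within that limit.
(4) due by 2012-10-31 + 10 days = 2012-11-10; 2012-11-09 is within that limit.
(5) the permitted window runs from 2012-11-09 + 17 = 2012-11-26 to 2012-11-09 + 62 = 2013-01-10; 2012-11-23 is 3 days too early.
No need to go further; step 5 was not satisfied.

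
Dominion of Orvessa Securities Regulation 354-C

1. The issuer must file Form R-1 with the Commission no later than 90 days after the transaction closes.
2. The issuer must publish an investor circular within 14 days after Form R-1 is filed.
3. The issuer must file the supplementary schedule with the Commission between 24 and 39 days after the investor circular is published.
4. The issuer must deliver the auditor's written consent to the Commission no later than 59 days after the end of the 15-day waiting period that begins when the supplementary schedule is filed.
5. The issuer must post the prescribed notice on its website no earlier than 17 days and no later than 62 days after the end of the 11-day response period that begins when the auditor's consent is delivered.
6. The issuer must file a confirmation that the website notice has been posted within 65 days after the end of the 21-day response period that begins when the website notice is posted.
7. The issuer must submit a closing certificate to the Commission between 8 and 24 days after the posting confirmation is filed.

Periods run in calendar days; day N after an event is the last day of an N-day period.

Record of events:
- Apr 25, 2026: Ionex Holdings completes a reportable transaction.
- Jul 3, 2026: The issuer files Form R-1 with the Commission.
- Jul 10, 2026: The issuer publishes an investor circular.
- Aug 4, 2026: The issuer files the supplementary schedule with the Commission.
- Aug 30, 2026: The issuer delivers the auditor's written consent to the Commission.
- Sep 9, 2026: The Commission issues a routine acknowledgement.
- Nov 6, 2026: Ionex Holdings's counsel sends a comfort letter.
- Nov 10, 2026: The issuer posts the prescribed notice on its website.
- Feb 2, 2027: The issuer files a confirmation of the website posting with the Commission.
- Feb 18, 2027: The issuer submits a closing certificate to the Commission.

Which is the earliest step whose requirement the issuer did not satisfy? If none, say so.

Step 1: 90 days after Apr 25, 2026 (when the transaction closes) is Jul 24, 2026; completed Jul 3, 2026, before the deadline.
Step 2: 14 days after Jul 3, 2026 (when Form R-1 is filed) is Jul 17, 2026; Jul 10, 2026 is within that limit.
Step 3: the window is 24–39 days after Jul 10, 2026 (when the investor circular is published), so Aug 3, 2026 through Aug 18, 2026; Aug 4, 2026 falls inside that range.
Step 4: 59 days after Aug 19, 2026 (end of the 15-day waiting period, which began when the supplementary schedule is filed on Aug 4, 2026) is Oct 17, 2026; completed Aug 30, 2026, before the deadline.
Step 5: the window is 17–62 days after Sep 10, 2026 (end of the 11-day response period, which began when the auditor's consent is delivered on Aug 30, 2026), so Sep 27, 2026 through Nov 11, 2026; done Nov 10, 2026, which is between those dates.
Step 6: 65 days after Dec 1, 2026 (end of the 21-day response period, which began when the website notice is posted on Nov 10, 2026) is Feb 4, 2027; completed Feb 2, 2027, before the deadline.
Step 7: the window is 8–24 days after Feb 2, 2027 (when the posting confirmation is filed), so Feb 10, 2027 through Feb 26, 2027; Feb 18, 2027 falls inside that range.

None — every step was satisfied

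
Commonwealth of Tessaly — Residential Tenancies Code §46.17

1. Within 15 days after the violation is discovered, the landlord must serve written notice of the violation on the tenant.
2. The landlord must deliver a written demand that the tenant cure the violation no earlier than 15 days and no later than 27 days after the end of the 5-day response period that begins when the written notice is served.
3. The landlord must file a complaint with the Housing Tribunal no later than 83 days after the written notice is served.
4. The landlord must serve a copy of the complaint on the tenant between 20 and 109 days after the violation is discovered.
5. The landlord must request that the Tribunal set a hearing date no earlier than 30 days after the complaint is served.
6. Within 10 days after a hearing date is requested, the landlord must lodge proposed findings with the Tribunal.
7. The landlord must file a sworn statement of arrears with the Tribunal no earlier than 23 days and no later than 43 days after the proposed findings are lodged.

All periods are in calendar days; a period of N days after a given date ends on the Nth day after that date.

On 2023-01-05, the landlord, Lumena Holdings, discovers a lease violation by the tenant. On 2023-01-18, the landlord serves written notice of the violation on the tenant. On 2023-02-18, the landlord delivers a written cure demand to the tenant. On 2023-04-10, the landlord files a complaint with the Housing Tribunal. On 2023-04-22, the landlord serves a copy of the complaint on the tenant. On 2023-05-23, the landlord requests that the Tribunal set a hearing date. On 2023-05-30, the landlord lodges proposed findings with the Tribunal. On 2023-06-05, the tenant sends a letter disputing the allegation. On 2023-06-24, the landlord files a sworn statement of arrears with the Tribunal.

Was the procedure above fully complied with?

Yes

Step 1 — counting 15 days from 2023-01-05 (when the violation is discovered) gives a deadline of 2023-01-20; done 2023-01-18 — timely.
Step 2 — 15 and 27 days from 2023-01-23 (end of the 5-day response period, which began when the written notice is served on 2023-01-18) are 2023-02-07 and 2023-02-19 respectively; done 2023-02-18 — within the window.
Step 3 — counting 83 days from 2023-01-18 (when the written notice is served) gives a deadline of 2023-04-11; 2023-04-10 is within that limit.
Step 4 — 20 and 109 days from 2023-01-05 (when the violation is discovered) are 2023-01-25 and 2023-04-24 respectively; 2023-04-22 falls inside that range.
Step 5 — must wait 30 days from 2023-04-22 (when the complaint is served), so not before 2023-05-22; done 2023-05-23 — permitted.
Step 6 — counting 10 days from 2023-05-23 (when a hearing date is requested) gives a deadline of 2023-06-02; 2023-05-30 is within that limit.
Step 7 — 23 and 43 days from 2023-05-30 (when the proposed findings are lodged) are 2023-06-22 and 2023-07-12 respectively; done 2023-06-24 — within the window.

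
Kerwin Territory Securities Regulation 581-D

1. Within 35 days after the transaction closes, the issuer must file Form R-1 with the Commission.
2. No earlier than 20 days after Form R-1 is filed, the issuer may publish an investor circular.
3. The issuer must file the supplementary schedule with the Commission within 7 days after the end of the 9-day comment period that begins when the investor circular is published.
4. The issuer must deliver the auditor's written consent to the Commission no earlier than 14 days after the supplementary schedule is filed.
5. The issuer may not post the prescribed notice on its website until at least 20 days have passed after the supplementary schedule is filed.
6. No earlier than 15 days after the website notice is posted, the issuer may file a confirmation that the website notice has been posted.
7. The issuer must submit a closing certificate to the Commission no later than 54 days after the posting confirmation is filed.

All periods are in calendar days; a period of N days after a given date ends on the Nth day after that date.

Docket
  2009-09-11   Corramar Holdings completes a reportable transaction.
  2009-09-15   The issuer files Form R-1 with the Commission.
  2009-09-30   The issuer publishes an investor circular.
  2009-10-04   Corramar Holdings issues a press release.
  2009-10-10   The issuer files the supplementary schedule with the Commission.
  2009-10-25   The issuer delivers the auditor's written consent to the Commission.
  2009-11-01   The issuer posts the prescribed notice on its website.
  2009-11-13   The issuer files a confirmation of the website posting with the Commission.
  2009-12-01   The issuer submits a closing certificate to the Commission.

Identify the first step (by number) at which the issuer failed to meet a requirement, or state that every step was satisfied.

Step 2

Step 1: 35 days after 2009-09-11 (when the transaction closes) is 2009-10-16; 2009-09-15 is within that limit.
Step 2: the earliest permitted date is 20 days after 2009-09-15 (when Form R-1 is filed), i.e. 2009-10-05; acted on 2009-09-30, 5 days prematurely.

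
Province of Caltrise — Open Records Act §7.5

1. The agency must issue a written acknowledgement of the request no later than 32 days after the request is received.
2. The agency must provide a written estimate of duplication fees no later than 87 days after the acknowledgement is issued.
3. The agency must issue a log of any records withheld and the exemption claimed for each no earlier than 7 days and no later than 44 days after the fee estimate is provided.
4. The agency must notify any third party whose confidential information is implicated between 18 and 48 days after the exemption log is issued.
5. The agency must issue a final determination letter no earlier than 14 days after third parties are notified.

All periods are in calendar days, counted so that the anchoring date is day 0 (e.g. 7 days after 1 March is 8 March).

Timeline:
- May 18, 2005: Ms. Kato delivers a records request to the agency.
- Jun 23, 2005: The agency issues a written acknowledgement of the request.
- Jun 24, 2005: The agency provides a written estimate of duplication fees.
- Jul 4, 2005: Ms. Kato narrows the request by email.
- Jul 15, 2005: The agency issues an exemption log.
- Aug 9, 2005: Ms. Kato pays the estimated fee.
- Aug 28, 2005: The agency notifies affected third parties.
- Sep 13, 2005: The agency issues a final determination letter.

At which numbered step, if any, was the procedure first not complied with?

Step 1

Step 1 — counting 32 days from May 18, 2005 (when the request is received) gives a deadline of Jun 19, 2005; Jun 23, 2005 misses that deadline by 4 days.
The procedure was therefore not followed at step 1.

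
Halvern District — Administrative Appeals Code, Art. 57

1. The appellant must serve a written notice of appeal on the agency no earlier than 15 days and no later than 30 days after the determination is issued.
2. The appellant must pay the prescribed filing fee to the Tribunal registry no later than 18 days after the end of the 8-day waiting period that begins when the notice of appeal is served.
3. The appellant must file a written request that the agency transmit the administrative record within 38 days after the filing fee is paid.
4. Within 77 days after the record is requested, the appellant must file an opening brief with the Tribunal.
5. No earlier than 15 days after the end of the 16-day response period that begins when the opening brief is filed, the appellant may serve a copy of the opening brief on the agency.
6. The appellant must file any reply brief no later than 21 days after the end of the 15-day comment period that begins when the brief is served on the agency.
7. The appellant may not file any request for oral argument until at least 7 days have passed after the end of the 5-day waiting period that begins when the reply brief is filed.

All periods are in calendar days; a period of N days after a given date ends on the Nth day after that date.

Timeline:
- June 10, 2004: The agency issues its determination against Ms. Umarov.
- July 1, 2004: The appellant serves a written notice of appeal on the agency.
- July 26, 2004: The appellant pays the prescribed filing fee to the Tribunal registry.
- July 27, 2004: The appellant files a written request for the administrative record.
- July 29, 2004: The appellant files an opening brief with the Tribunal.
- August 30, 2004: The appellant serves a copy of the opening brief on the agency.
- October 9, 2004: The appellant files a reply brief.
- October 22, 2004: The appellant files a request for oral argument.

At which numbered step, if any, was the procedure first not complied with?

Step 1 — 15 and 30 days from June 10, 2004 (when the determination is issued) are June 25, 2004 and July 10, 2004 respectively; done July 1, 2004 — within the window.
Step 2 — counting 18 days from July 9, 2004 (end of the 8-day waiting period, which began when the notice of appeal is served on July 1, 2004) gives a deadline of July 27, 2004; done July 26, 2004 — timely.
Step 3 — counting 38 days from July 26, 2004 (when the filing fee is paid) gives a deadline of September 2, 2004; completed July 27, 2004, before the deadline.
Step 4 — counting 77 days from July 27, 2004 (when the record is requested) gives a deadline of October 12, 2004; completed July 29, 2004, before the deadline.
Step 5 — must wait 15 days from August 14, 2004 (end of the 16-day response period, which began when the opening brief is filed on July 29, 2004), so not before August 29, 2004; done August 30, 2004, after the minimum wait.
Step 6 — counting 21 days from September 14, 2004 (end of the 15-day comment period, which began when the brief is served on the agency on August 30, 2004) gives a deadline of October 5, 2004; done October 9, 2004 — 4 days late.
The analysis stops there.

Step 6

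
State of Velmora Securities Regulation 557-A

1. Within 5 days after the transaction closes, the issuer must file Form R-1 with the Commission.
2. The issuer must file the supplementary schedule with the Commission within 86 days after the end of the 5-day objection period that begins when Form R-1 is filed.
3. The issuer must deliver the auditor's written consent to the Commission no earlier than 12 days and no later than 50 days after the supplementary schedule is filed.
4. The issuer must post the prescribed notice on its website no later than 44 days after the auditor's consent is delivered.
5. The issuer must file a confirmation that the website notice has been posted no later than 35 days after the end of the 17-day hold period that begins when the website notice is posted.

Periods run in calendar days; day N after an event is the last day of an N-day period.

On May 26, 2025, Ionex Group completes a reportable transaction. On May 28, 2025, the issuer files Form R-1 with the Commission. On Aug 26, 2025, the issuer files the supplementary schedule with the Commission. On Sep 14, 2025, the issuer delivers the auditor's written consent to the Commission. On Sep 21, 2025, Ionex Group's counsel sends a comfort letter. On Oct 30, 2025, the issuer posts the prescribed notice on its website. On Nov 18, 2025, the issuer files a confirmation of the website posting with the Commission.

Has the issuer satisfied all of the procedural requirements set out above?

No

(1) due by May 26, 2025 + 5 days = May 31, 2025; completed May 28, 2025, before the deadline.
(2) due by Jun 2, 2025 + 86 days = Aug 27, 2025; done Aug 26, 2025 — timely.
(3) the permitted window runs from Aug 26, 2025 + 12 = Sep 7, 2025 to Aug 26, 2025 + 50 = Oct 15, 2025; Sep 14, 2025 falls inside that range.
(4) due by Sep 14, 2025 + 44 days = Oct 28, 2025; not done until Oct 30, 2025, 2 days after the deadline.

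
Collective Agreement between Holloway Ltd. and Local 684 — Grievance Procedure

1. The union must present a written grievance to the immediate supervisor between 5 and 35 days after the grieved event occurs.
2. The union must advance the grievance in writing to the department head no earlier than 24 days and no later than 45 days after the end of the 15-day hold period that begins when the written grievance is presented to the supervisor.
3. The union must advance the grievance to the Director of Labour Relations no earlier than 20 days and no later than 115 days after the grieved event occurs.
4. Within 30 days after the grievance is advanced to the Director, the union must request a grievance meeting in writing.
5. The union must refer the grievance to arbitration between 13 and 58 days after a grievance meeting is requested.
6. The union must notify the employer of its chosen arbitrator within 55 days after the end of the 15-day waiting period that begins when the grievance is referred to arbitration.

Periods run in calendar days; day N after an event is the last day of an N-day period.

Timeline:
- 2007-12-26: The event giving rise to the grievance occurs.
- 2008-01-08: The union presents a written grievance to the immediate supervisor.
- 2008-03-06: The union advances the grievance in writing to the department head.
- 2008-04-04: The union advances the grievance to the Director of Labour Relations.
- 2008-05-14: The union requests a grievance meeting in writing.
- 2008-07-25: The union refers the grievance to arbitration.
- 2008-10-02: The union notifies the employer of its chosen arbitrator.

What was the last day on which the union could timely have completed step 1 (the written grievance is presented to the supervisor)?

2008-01-30

Step 1 runs from 2007-12-26, when the grieved event occurs. The window is 5–35 days after 2007-12-26; it closes on 2008-01-30.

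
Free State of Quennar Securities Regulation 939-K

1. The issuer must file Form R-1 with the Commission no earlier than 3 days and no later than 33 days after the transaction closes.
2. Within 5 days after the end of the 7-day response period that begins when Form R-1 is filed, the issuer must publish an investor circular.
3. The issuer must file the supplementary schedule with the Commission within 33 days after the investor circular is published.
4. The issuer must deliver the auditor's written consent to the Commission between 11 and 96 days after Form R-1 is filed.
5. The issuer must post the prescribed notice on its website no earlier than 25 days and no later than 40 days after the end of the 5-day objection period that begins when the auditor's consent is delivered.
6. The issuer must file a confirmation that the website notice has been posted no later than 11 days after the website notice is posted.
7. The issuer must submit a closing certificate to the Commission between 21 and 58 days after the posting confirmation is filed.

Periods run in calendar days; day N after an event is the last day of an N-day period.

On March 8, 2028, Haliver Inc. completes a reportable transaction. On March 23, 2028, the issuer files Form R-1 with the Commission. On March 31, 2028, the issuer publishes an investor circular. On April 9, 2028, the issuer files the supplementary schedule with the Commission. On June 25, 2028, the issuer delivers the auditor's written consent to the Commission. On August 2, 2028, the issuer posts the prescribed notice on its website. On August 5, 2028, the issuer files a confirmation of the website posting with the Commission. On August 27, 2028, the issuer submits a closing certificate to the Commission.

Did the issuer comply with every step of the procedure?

(1) the permitted window runs from March 8, 2028 + 3 = March 11, 2028 to March 8, 2028 + 33 = April 10, 2028; March 23, 2028 falls inside that range.
(2) due by March 30, 2028 + 5 days = April 4, 2028; completed March 31, 2028, before the deadline.
(3) due by March 31, 2028 + 33 days = May 3, 2028; done April 9, 2028 — timely.
(4) the permitted window runs from March 23, 2028 + 11 = April 3, 2028 to March 23, 2028 + 96 = June 27, 2028; June 25, 2028 falls inside that range.
(5) the permitted window runs from June 30, 2028 + 25 = July 25, 2028 to June 30, 2028 + 40 = August 9, 2028; done August 2, 2028, which is between those dates.
(6) due by August 2, 2028 + 11 days = August 13, 2028; done August 5, 2028 — timely.
(7) the permitted window runs from August 5, 2028 + 21 = August 26, 2028 to August 5, 2028 + 58 = October 2, 2028; done August 27, 2028, which is between those dates.

Yes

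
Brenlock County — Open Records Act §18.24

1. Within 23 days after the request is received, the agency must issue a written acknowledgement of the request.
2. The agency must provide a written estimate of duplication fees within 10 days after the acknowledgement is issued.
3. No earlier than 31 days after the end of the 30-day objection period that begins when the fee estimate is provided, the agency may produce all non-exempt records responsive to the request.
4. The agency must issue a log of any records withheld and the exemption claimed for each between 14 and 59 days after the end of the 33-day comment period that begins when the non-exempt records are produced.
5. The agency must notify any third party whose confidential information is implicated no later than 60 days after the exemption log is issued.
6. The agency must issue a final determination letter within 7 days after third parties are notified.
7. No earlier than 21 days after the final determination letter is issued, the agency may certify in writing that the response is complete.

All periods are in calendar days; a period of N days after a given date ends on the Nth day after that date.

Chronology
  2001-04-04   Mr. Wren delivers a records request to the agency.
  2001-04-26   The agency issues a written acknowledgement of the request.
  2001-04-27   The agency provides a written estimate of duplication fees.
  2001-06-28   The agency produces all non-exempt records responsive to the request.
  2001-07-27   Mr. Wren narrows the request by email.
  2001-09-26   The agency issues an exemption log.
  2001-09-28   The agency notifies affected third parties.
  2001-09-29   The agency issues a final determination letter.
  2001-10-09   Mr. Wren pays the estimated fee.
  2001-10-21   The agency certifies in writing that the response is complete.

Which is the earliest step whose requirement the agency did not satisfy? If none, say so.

None — every step was satisfied

Step 1: 23 days after 2001-04-04 (when the request is received) is 2001-04-27; done 2001-04-26 — timely.
Step 2: 10 days after 2001-04-26 (when the acknowledgement is issued) is 2001-05-06; completed 2001-04-27, before the deadline.
Step 3: the earliest permitted date is 31 days after 2001-05-27 (end of the 30-day objection period, which began when the fee estimate is provided on 2001-04-27), i.e. 2001-06-27; done 2001-06-28 — permitted.
Step 4: the window is 14–59 days after 2001-07-31 (end of the 33-day comment period, which began when the non-exempt records are produced on 2001-06-28), so 2001-08-14 through 2001-09-28; 2001-09-26 falls inside that range.
Step 5: 60 days after 2001-09-26 (when the exemption log is issued) is 2001-11-25; done 2001-09-28 — timely.
Step 6: 7 days after 2001-09-28 (when third parties are notified) is 2001-10-05; completed 2001-09-29, before the deadline.
Step 7: the earliest permitted date is 21 days after 2001-09-29 (when the final determination letter is issued), i.e. 2001-10-20; done 2001-10-21, after the minimum wait.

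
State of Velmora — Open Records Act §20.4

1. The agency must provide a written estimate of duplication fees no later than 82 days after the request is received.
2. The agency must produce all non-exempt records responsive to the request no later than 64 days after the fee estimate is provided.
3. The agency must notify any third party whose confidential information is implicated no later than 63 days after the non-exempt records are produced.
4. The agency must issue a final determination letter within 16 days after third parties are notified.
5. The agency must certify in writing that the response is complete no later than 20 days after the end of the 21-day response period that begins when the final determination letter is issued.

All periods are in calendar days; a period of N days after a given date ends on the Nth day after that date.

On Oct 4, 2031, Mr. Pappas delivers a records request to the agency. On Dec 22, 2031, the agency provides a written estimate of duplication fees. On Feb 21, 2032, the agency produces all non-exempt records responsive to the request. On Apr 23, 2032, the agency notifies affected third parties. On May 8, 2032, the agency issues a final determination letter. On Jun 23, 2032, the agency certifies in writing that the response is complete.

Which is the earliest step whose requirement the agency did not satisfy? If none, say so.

Step 5

Step 1 — counting 82 days from Oct 4, 2031 (when the request is received) gives a deadline of Dec 25, 2031; Dec 22, 2031 is within that limit.
Step 2 — counting 64 days from Dec 22, 2031 (when the fee estimate is provided) gives a deadline of Feb 24, 2032; done Feb 21, 2032 — timely.
Step 3 — counting 63 days from Feb 21, 2032 (when the non-exempt records are produced) gives a deadline of Apr 24, 2032; done Apr 23, 2032 — timely.
Step 4 — counting 16 days from Apr 23, 2032 (when third parties are notified) gives a deadline of May 9, 2032; completed May 8, 2032, before the deadline.
Step 5 — counting 20 days from May 29, 2032 (end of the 21-day response period, which began when the final determination letter is issued on May 8, 2032) gives a deadline of Jun 18, 2032; done Jun 23, 2032 — 5 days late.
That is the first point of non-compliance.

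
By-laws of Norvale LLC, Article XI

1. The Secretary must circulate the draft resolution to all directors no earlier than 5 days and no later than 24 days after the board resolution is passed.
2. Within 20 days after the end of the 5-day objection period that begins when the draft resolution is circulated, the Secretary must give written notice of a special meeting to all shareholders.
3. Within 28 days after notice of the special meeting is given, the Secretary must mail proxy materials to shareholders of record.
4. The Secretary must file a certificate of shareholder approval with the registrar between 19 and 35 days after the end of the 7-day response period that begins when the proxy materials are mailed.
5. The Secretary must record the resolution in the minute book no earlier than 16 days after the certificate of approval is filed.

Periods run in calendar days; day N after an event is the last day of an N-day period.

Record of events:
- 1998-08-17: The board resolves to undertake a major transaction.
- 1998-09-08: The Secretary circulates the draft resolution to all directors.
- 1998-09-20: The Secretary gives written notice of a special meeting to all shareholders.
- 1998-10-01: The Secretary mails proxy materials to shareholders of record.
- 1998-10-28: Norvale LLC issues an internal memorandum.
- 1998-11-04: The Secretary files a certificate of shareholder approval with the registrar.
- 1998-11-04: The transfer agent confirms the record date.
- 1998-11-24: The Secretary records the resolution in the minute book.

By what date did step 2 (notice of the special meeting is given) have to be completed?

The draft resolution is circulated on 1998-09-08; the 5-day objection period therefore ends 1998-09-13, and step 2 runs from that date. 20 days after 1998-09-13 is 1998-10-03.

1998-10-03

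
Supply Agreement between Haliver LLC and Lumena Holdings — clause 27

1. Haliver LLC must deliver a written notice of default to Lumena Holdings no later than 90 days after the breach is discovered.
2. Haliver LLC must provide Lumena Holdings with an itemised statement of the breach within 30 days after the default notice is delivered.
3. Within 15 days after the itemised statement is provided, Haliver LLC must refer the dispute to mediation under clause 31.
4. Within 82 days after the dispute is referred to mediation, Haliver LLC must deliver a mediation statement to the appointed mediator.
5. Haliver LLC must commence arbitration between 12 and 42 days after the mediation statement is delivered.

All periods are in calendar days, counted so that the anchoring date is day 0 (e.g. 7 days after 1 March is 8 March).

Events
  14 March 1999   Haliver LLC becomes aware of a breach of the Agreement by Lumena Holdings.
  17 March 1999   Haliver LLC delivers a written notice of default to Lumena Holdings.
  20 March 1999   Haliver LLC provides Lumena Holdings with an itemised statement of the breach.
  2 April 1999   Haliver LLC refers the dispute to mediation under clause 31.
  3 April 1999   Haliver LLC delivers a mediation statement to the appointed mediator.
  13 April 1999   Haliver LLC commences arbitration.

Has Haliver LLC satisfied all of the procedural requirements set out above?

No

(1) due by 14 March 1999 + 90 days = 12 June 1999; done 17 March 1999 — timely.
(2) due by 17 March 1999 + 30 days = 16 April 1999; done 20 March 1999 — timely.
(3) due by 20 March 1999 + 15 days = 4 April 1999; done 2 April 1999 — timely.
(4) due by 2 April 1999 + 82 days = 23 June 1999; completed 3 April 1999, before the deadline.
(5) the permitted window runs from 3 April 1999 + 12 = 15 April 1999 to 3 April 1999 + 42 = 15 May 1999; 13 April 1999 is 2 days too early.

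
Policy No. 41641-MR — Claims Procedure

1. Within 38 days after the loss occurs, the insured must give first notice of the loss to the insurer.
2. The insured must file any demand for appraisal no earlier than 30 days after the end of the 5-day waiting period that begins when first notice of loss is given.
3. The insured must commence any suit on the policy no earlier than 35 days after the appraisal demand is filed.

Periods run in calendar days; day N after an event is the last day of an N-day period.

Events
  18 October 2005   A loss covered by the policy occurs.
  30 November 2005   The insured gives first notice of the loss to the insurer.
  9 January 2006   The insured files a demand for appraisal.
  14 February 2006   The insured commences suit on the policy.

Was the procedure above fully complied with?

No

Step 1 — counting 38 days from 18 October 2005 (when the loss occurs) gives a deadline of 25 November 2005; not done until 30 November 2005, 5 days after the deadline.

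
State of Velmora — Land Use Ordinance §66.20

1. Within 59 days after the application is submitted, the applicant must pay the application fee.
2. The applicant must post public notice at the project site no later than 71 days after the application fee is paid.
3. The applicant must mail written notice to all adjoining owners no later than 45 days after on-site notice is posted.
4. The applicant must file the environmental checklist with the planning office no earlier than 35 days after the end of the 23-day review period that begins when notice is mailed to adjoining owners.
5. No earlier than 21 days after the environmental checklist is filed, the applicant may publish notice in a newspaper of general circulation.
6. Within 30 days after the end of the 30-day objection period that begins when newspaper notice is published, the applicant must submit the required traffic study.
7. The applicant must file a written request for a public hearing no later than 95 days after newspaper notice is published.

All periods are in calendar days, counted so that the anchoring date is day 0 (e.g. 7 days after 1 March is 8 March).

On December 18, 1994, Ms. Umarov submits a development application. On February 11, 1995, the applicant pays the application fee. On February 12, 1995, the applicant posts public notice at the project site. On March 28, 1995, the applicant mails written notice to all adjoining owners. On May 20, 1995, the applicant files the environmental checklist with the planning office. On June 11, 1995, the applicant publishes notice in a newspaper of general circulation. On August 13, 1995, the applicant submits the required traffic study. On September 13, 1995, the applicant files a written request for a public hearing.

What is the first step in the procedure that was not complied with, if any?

Step 4

(1) due by December 18, 1994 + 59 days = February 15, 1995; done February 11, 1995 — timely.
(2) due by February 11, 1995 + 71 days = April 23, 1995; February 12, 1995 is within that limit.
(3) due by February 12, 1995 + 45 days = March 29, 1995; done March 28, 1995 — timely.
(4) permitted from April 20, 1995 + 35 days = May 25, 1995 onward; acted on May 20, 1995, 5 days prematurely.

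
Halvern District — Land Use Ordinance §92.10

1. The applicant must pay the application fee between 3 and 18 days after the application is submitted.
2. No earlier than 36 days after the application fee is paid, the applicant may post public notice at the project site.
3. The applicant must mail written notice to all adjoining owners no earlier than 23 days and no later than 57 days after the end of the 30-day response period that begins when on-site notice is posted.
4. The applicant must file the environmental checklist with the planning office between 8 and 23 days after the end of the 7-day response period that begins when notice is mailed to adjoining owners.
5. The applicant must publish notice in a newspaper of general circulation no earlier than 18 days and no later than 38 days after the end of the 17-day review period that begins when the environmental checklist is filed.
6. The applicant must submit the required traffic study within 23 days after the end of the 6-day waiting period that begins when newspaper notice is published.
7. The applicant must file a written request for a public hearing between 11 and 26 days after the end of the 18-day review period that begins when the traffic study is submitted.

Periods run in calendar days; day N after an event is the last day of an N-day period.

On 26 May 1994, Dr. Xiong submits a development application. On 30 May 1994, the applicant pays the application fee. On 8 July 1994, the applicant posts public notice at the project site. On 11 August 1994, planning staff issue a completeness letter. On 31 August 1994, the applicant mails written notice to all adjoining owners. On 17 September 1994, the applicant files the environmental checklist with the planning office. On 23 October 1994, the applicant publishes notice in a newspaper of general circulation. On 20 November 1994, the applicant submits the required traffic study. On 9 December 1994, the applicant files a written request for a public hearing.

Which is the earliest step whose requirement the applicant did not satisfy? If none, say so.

Step 1 — 3 and 18 days from 26 May 1994 (when the application is submitted) are 29 May 1994 and 13 June 1994 respectively; 30 May 1994 falls inside that range.
Step 2 — must wait 36 days from 30 May 1994 (when the application fee is paid), so not before 5 July 1994; done 8 July 1994, after the minimum wait.
Step 3 — 23 and 57 days from 7 August 1994 (end of the 30-day response period, which began when on-site notice is posted on 8 July 1994) are 30 August 1994 and 3 October 1994 respectively; done 31 August 1994, which is between those dates.
Step 4 — 8 and 23 days from 7 September 1994 (end of the 7-day response period, which began when notice is mailed to adjoining owners on 31 August 1994) are 15 September 1994 and 30 September 1994 respectively; 17 September 1994 falls inside that range.
Step 5 — 18 and 38 days from 4 October 1994 (end of the 17-day review period, which began when the environmental checklist is filed on 17 September 1994) are 22 October 1994 and 11 November 1994 respectively; done 23 October 1994 — within the window.
Step 6 — counting 23 days from 29 October 1994 (end of the 6-day waiting period, which began when newspaper notice is published on 23 October 1994) gives a deadline of 21 November 1994; done 20 November 1994 — timely.
Step 7 — 11 and 26 days from 8 December 1994 (end of the 18-day review period, which began when the traffic study is submitted on 20 November 1994) are 19 December 1994 and 3 January 1995 respectively; 9 December 1994 is 10 days too early.

Step 7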